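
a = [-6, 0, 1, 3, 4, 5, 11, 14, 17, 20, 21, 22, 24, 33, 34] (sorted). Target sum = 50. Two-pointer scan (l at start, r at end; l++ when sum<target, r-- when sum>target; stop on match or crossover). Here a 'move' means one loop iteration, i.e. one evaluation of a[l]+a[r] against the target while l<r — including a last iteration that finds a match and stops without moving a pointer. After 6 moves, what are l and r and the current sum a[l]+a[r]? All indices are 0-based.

l=6, r=14, sum=45

[0,14] -6+34=28 <50 → l++
[1,14] 0+34=34 <50 → l++
[2,14] 1+34=35 <50 → l++
[3,14] 3+34=37 <50 → l++
[4,14] 4+34=38 <50 → l++
[5,14] 5+34=39 <50 → l++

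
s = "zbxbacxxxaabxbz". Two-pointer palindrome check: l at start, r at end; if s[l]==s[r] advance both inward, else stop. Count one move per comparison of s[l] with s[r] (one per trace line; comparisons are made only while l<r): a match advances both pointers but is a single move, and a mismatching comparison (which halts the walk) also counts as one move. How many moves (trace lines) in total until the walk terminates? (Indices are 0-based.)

l=0 r=14: 'z'=='z', l++,r--
l=1 r=13: 'b'=='b', l++,r--
l=2 r=12: 'x'=='x', l++,r--
l=3 r=11: 'b'=='b', l++,r--
l=4 r=10: 'a'=='a', l++,r--
l=5 r=9: 'c'!='a', stop

6 moves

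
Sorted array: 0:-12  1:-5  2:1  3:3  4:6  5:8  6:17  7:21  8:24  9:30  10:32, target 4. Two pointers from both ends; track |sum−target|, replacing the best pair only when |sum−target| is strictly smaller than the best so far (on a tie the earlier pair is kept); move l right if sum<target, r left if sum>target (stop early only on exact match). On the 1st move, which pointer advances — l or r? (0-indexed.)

[0,10] -12+32=20 d=16 * → r--

r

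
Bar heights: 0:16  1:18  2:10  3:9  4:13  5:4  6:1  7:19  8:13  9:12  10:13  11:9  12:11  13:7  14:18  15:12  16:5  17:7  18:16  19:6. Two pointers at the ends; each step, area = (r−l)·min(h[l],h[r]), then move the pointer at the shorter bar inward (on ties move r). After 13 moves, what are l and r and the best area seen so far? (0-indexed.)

l=1, r=7, best area=288

[0,19] min(16,6)*19=114 best=114 * → r--
[0,18] min(16,16)*18=288 best=288 * → r--
[0,17] min(16,7)*17=119 best=288 → r--
[0,16] min(16,5)*16=80 best=288 → r--
[0,15] min(16,12)*15=180 best=288 → r--
[0,14] min(16,18)*14=224 best=288 → l++
[1,14] min(18,18)*13=234 best=288 → r--
[1,13] min(18,7)*12=84 best=288 → r--
[1,12] min(18,11)*11=121 best=288 → r--
[1,11] min(18,9)*10=90 best=288 → r--
[1,10] min(18,13)*9=117 best=288 → r--
[1,9] min(18,12)*8=96 best=288 → r--
[1,8] min(18,13)*7=91 best=288 → r--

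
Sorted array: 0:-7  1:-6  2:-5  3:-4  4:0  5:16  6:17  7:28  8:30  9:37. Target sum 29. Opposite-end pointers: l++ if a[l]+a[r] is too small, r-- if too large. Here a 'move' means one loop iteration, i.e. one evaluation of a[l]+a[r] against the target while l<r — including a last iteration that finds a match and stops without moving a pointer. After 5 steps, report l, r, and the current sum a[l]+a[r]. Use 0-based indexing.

l=4, r=8, sum=30

l=0 r=9: -7+37=30 >29, r--
l=0 r=8: -7+30=23 <29, l++
l=1 r=8: -6+30=24 <29, l++
l=2 r=8: -5+30=25 <29, l++
l=3 r=8: -4+30=26 <29, l++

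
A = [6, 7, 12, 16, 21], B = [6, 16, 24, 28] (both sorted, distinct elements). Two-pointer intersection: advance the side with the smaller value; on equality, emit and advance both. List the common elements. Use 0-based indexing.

i=0 j=0: 6==6 emit, i++,j++
i=1 j=1: 7<16, i++
i=2 j=1: 12<16, i++
i=3 j=1: 16==16 emit, i++,j++
i=4 j=2: 21<24, i++

intersection = [6, 16]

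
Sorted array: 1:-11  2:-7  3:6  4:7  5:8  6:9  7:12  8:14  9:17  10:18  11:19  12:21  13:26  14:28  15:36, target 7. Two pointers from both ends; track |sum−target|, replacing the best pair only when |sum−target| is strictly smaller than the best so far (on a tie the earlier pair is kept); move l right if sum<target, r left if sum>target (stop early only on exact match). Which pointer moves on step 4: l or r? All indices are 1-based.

[1,15] -11+36=25 d=18 * → r--
[1,14] -11+28=17 d=10 * → r--
[1,13] -11+26=15 d=8 * → r--
[1,12] -11+21=10 d=3 * → r--

r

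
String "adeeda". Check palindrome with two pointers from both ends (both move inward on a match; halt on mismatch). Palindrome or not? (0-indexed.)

palindrome

[0,5] 'a'=='a' → l++,r--
[1,4] 'd'=='d' → l++,r--
[2,3] 'e'=='e' → l++,r--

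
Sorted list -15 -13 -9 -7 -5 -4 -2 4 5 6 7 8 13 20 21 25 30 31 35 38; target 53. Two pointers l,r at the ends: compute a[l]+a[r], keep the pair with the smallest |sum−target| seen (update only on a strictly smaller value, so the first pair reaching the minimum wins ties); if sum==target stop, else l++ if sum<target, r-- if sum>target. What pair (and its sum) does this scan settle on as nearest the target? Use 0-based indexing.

[0,19] -15+38=23 d=30 * → l++
[1,19] -13+38=25 d=28 * → l++
[2,19] -9+38=29 d=24 * → l++
[3,19] -7+38=31 d=22 * → l++
[4,19] -5+38=33 d=20 * → l++
[5,19] -4+38=34 d=19 * → l++
[6,19] -2+38=36 d=17 * → l++
[7,19] 4+38=42 d=11 * → l++
[8,19] 5+38=43 d=10 * → l++
[9,19] 6+38=44 d=9 * → l++
[10,19] 7+38=45 d=8 * → l++
[11,19] 8+38=46 d=7 * → l++
[12,19] 13+38=51 d=2 * → l++
[13,19] 20+38=58 d=5 → r--
[13,18] 20+35=55 d=2 → r--
[13,17] 20+31=51 d=2 → l++
[14,17] 21+31=52 d=1 * → l++
[15,17] 25+31=56 d=3 → r--
[15,16] 25+30=55 d=2 → r--

pair (21, 31) with sum 52 (|Δ|=1)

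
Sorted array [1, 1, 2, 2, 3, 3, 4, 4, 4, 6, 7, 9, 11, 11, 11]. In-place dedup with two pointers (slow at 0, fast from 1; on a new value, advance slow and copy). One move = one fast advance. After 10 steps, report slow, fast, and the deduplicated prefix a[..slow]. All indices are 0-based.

slow=0 fast=1: a[fast]=1=a[slow] dup, fast++
slow=0 fast=2: a[fast]=2≠a[slow]=1 write a[1]=2, slow++,fast++
slow=1 fast=3: a[fast]=2=a[slow] dup, fast++
slow=1 fast=4: a[fast]=3≠a[slow]=2 write a[2]=3, slow++,fast++
slow=2 fast=5: a[fast]=3=a[slow] dup, fast++
slow=2 fast=6: a[fast]=4≠a[slow]=3 write a[3]=4, slow++,fast++
slow=3 fast=7: a[fast]=4=a[slow] dup, fast++
slow=3 fast=8: a[fast]=4=a[slow] dup, fast++
slow=3 fast=9: a[fast]=6≠a[slow]=4 write a[4]=6, slow++,fast++
slow=4 fast=10: a[fast]=7≠a[slow]=6 write a[5]=7, slow++,fast++

slow=5, fast=11, prefix=[1, 2, 3, 4, 6, 7]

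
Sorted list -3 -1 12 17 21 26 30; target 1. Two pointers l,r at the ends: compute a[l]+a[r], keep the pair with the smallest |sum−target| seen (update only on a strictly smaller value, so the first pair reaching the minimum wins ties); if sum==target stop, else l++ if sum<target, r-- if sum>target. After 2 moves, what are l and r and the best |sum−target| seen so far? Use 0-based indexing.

l=0, r=4, best |Δ|=22

[0,6] -3+30=27 d=26 * → r--
[0,5] -3+26=23 d=22 * → r--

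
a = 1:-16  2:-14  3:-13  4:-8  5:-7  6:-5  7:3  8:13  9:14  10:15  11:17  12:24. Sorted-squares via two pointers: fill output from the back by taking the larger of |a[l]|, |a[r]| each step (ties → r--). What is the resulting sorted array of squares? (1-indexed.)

[1,12] |-16|<=|24| out[12]=576 → r--
[1,11] |-16|<=|17| out[11]=289 → r--
[1,10] |-16|>|15| out[10]=256 → l++
[2,10] |-14|<=|15| out[9]=225 → r--
[2,9] |-14|<=|14| out[8]=196 → r--
[2,8] |-14|>|13| out[7]=196 → l++
[3,8] |-13|<=|13| out[6]=169 → r--
[3,7] |-13|>|3| out[5]=169 → l++
[4,7] |-8|>|3| out[4]=64 → l++
[5,7] |-7|>|3| out[3]=49 → l++
[6,7] |-5|>|3| out[2]=25 → l++
[7,7] |3|<=|3| out[1]=9 → r--

[9, 25, 49, 64, 169, 169, 196, 196, 225, 256, 289, 576]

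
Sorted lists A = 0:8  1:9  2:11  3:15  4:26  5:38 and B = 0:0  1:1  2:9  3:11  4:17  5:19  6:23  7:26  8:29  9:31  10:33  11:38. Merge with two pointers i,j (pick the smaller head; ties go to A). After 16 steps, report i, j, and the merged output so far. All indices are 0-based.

i=5, j=11, merged so far=[0, 1, 8, 9, 9, 11, 11, 15, 17, 19, 23, 26, 26, 29, 31, 33]

i=0 j=0: A[i]=8>B[j]=0 take 0, j++
i=0 j=1: A[i]=8>B[j]=1 take 1, j++
i=0 j=2: A[i]=8<=B[j]=9 take 8, i++
i=1 j=2: A[i]=9<=B[j]=9 take 9, i++
i=2 j=2: A[i]=11>B[j]=9 take 9, j++
i=2 j=3: A[i]=11<=B[j]=11 take 11, i++
i=3 j=3: A[i]=15>B[j]=11 take 11, j++
i=3 j=4: A[i]=15<=B[j]=17 take 15, i++
i=4 j=4: A[i]=26>B[j]=17 take 17, j++
i=4 j=5: A[i]=26>B[j]=19 take 19, j++
i=4 j=6: A[i]=26>B[j]=23 take 23, j++
i=4 j=7: A[i]=26<=B[j]=26 take 26, i++
i=5 j=7: A[i]=38>B[j]=26 take 26, j++
i=5 j=8: A[i]=38>B[j]=29 take 29, j++
i=5 j=9: A[i]=38>B[j]=31 take 31, j++
i=5 j=10: A[i]=38>B[j]=33 take 33, j++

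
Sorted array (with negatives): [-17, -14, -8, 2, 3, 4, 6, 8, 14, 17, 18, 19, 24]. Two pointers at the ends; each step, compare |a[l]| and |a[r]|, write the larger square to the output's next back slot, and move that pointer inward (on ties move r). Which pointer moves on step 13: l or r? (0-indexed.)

r

l=0 r=12: |-17|<=|24| out[12]=576, r--
l=0 r=11: |-17|<=|19| out[11]=361, r--
l=0 r=10: |-17|<=|18| out[10]=324, r--
l=0 r=9: |-17|<=|17| out[9]=289, r--
l=0 r=8: |-17|>|14| out[8]=289, l++
l=1 r=8: |-14|<=|14| out[7]=196, r--
l=1 r=7: |-14|>|8| out[6]=196, l++
l=2 r=7: |-8|<=|8| out[5]=64, r--
l=2 r=6: |-8|>|6| out[4]=64, l++
l=3 r=6: |2|<=|6| out[3]=36, r--
l=3 r=5: |2|<=|4| out[2]=16, r--
l=3 r=4: |2|<=|3| out[1]=9, r--
l=3 r=3: |2|<=|2| out[0]=4, r--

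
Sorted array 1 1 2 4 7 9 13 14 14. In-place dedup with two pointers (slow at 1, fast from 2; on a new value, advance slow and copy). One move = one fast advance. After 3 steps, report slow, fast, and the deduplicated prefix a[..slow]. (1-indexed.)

slow=1 fast=2: a[fast]=1=a[slow] dup, fast++
slow=1 fast=3: a[fast]=2≠a[slow]=1 write a[2]=2, slow++,fast++
slow=2 fast=4: a[fast]=4≠a[slow]=2 write a[3]=4, slow++,fast++

slow=3, fast=5, prefix=[1, 2, 4]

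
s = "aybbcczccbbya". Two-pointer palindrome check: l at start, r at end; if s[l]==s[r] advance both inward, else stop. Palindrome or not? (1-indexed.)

palindrome

l=1 r=13: 'a'=='a', l++,r--
l=2 r=12: 'y'=='y', l++,r--
l=3 r=11: 'b'=='b', l++,r--
l=4 r=10: 'b'=='b', l++,r--
l=5 r=9: 'c'=='c', l++,r--
l=6 r=8: 'c'=='c', l++,r--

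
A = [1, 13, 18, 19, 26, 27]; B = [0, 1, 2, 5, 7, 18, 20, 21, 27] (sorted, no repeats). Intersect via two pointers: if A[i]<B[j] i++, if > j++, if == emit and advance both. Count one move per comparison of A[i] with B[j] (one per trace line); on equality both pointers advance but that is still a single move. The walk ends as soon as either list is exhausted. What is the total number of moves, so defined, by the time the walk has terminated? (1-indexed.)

12 moves

i=1 j=1: 1>0, j++
i=1 j=2: 1==1 emit, i++,j++
i=2 j=3: 13>2, j++
i=2 j=4: 13>5, j++
i=2 j=5: 13>7, j++
i=2 j=6: 13<18, i++
i=3 j=6: 18==18 emit, i++,j++
i=4 j=7: 19<20, i++
i=5 j=7: 26>20, j++
i=5 j=8: 26>21, j++
i=5 j=9: 26<27, i++
i=6 j=9: 27==27 emit, i++,j++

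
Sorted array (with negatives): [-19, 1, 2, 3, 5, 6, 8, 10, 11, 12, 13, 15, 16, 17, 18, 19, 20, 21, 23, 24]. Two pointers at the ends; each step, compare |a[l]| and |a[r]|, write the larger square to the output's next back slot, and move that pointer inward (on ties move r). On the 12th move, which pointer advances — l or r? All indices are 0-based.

l=0 r=19: |-19|<=|24| out[19]=576, r--
l=0 r=18: |-19|<=|23| out[18]=529, r--
l=0 r=17: |-19|<=|21| out[17]=441, r--
l=0 r=16: |-19|<=|20| out[16]=400, r--
l=0 r=15: |-19|<=|19| out[15]=361, r--
l=0 r=14: |-19|>|18| out[14]=361, l++
l=1 r=14: |1|<=|18| out[13]=324, r--
l=1 r=13: |1|<=|17| out[12]=289, r--
l=1 r=12: |1|<=|16| out[11]=256, r--
l=1 r=11: |1|<=|15| out[10]=225, r--
l=1 r=10: |1|<=|13| out[9]=169, r--
l=1 r=9: |1|<=|12| out[8]=144, r--

r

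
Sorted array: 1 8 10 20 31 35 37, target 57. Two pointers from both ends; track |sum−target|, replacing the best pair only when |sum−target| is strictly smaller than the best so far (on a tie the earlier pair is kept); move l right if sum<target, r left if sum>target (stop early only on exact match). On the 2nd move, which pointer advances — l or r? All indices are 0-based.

l=0 r=6: 1+37=38 d=19 *, l++
l=1 r=6: 8+37=45 d=12 *, l++

l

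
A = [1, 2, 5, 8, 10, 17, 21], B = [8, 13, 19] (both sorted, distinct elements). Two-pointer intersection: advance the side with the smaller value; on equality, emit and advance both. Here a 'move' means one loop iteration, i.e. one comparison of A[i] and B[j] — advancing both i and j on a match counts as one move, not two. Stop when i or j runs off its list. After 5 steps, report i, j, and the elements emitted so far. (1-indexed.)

[i=1,j=1] 1<8 → i++
[i=2,j=1] 2<8 → i++
[i=3,j=1] 5<8 → i++
[i=4,j=1] 8==8 emit → i++,j++
[i=5,j=2] 10<13 → i++

i=6, j=2, emitted=[8]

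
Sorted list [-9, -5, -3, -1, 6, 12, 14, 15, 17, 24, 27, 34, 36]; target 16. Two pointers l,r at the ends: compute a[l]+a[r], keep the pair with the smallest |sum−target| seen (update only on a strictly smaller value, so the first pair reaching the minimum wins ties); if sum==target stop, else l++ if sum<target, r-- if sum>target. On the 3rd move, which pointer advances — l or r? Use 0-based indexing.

[0,12] -9+36=27 d=11 * → r--
[0,11] -9+34=25 d=9 * → r--
[0,10] -9+27=18 d=2 * → r--

r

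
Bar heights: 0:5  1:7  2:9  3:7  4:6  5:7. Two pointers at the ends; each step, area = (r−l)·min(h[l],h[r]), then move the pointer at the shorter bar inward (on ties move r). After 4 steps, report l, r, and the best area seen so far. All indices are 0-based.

l=1, r=2, best area=28

l=0 r=5: min(5,7)*5=25 best=25 *, l++
l=1 r=5: min(7,7)*4=28 best=28 *, r--
l=1 r=4: min(7,6)*3=18 best=28, r--
l=1 r=3: min(7,7)*2=14 best=28, r--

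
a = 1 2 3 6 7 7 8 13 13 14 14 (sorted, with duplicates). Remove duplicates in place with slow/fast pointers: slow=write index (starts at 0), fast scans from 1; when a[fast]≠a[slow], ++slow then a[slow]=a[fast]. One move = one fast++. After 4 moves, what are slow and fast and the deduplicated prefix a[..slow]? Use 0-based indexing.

slow=4, fast=5, prefix=[1, 2, 3, 6, 7]

slow=0 fast=1: a[fast]=2≠a[slow]=1 write a[1]=2, slow++,fast++
slow=1 fast=2: a[fast]=3≠a[slow]=2 write a[2]=3, slow++,fast++
slow=2 fast=3: a[fast]=6≠a[slow]=3 write a[3]=6, slow++,fast++
slow=3 fast=4: a[fast]=7≠a[slow]=6 write a[4]=7, slow++,fast++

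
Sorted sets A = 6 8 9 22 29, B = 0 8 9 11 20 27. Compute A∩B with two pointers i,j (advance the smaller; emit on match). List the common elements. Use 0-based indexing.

[i=0,j=0] 6>0 → j++
[i=0,j=1] 6<8 → i++
[i=1,j=1] 8==8 emit → i++,j++
[i=2,j=2] 9==9 emit → i++,j++
[i=3,j=3] 22>11 → j++
[i=3,j=4] 22>20 → j++
[i=3,j=5] 22<27 → i++
[i=4,j=5] 29>27 → j++

intersection = [8, 9]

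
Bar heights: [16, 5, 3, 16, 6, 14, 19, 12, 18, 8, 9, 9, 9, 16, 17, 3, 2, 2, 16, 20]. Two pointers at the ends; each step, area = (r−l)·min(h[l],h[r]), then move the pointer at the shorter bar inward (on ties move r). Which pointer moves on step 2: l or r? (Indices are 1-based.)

[1,20] min(16,20)*19=304 best=304 * → l++
[2,20] min(5,20)*18=90 best=304 → l++

l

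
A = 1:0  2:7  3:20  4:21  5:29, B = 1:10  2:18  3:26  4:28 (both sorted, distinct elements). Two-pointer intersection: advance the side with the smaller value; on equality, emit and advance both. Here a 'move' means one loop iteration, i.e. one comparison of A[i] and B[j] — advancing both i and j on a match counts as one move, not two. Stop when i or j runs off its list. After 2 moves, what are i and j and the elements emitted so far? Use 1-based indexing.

i=3, j=1, emitted=[]

i=1 j=1: 0<10, i++
i=2 j=1: 7<10, i++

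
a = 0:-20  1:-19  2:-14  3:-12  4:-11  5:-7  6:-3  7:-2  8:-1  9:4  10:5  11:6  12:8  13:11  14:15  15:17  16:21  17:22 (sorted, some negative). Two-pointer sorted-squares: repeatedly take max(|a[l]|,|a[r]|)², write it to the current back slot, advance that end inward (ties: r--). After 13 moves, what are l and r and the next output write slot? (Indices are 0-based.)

l=0 r=17: |-20|<=|22| out[17]=484, r--
l=0 r=16: |-20|<=|21| out[16]=441, r--
l=0 r=15: |-20|>|17| out[15]=400, l++
l=1 r=15: |-19|>|17| out[14]=361, l++
l=2 r=15: |-14|<=|17| out[13]=289, r--
l=2 r=14: |-14|<=|15| out[12]=225, r--
l=2 r=13: |-14|>|11| out[11]=196, l++
l=3 r=13: |-12|>|11| out[10]=144, l++
l=4 r=13: |-11|<=|11| out[9]=121, r--
l=4 r=12: |-11|>|8| out[8]=121, l++
l=5 r=12: |-7|<=|8| out[7]=64, r--
l=5 r=11: |-7|>|6| out[6]=49, l++
l=6 r=11: |-3|<=|6| out[5]=36, r--

l=6, r=10, next write slot=4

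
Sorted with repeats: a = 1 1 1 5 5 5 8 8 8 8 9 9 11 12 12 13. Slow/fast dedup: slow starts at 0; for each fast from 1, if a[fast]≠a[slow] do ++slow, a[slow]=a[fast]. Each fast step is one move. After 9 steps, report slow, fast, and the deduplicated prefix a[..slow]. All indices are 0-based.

slow=2, fast=10, prefix=[1, 5, 8]

(s=0,f=1) a[fast]=1=a[slow] dup → fast++
(s=0,f=2) a[fast]=1=a[slow] dup → fast++
(s=0,f=3) a[fast]=5≠a[slow]=1 write a[1]=5 → slow++,fast++
(s=1,f=4) a[fast]=5=a[slow] dup → fast++
(s=1,f=5) a[fast]=5=a[slow] dup → fast++
(s=1,f=6) a[fast]=8≠a[slow]=5 write a[2]=8 → slow++,fast++
(s=2,f=7) a[fast]=8=a[slow] dup → fast++
(s=2,f=8) a[fast]=8=a[slow] dup → fast++
(s=2,f=9) a[fast]=8=a[slow] dup → fast++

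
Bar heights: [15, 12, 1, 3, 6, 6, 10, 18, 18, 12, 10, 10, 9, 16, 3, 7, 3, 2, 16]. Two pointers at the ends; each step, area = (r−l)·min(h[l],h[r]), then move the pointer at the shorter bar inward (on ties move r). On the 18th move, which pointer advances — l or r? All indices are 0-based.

r

[0,18] min(15,16)*18=270 best=270 * → l++
[1,18] min(12,16)*17=204 best=270 → l++
[2,18] min(1,16)*16=16 best=270 → l++
[3,18] min(3,16)*15=45 best=270 → l++
[4,18] min(6,16)*14=84 best=270 → l++
[5,18] min(6,16)*13=78 best=270 → l++
[6,18] min(10,16)*12=120 best=270 → l++
[7,18] min(18,16)*11=176 best=270 → r--
[7,17] min(18,2)*10=20 best=270 → r--
[7,16] min(18,3)*9=27 best=270 → r--
[7,15] min(18,7)*8=56 best=270 → r--
[7,14] min(18,3)*7=21 best=270 → r--
[7,13] min(18,16)*6=96 best=270 → r--
[7,12] min(18,9)*5=45 best=270 → r--
[7,11] min(18,10)*4=40 best=270 → r--
[7,10] min(18,10)*3=30 best=270 → r--
[7,9] min(18,12)*2=24 best=270 → r--
[7,8] min(18,18)*1=18 best=270 → r--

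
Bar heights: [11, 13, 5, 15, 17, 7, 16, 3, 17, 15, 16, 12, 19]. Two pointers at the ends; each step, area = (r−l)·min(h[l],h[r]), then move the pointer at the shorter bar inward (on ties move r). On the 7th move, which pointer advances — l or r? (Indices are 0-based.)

l

l=0 r=12: min(11,19)*12=132 best=132 *, l++
l=1 r=12: min(13,19)*11=143 best=143 *, l++
l=2 r=12: min(5,19)*10=50 best=143, l++
l=3 r=12: min(15,19)*9=135 best=143, l++
l=4 r=12: min(17,19)*8=136 best=143, l++
l=5 r=12: min(7,19)*7=49 best=143, l++
l=6 r=12: min(16,19)*6=96 best=143, l++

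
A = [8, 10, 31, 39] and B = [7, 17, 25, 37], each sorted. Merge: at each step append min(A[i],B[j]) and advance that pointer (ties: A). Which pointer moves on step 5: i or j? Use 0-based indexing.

i=0 j=0: A[i]=8>B[j]=7 take 7, j++
i=0 j=1: A[i]=8<=B[j]=17 take 8, i++
i=1 j=1: A[i]=10<=B[j]=17 take 10, i++
i=2 j=1: A[i]=31>B[j]=17 take 17, j++
i=2 j=2: A[i]=31>B[j]=25 take 25, j++

j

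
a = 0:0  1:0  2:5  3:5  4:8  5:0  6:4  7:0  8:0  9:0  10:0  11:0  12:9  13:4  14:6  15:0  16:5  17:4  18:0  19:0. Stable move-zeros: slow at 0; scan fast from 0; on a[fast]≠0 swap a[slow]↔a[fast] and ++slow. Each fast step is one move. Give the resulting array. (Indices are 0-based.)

(s=0,f=0) a[fast]=0 → fast++
(s=0,f=1) a[fast]=0 → fast++
(s=0,f=2) a[fast]=5≠0 swap→a[0]=5 → slow++,fast++
(s=1,f=3) a[fast]=5≠0 swap→a[1]=5 → slow++,fast++
(s=2,f=4) a[fast]=8≠0 swap→a[2]=8 → slow++,fast++
(s=3,f=5) a[fast]=0 → fast++
(s=3,f=6) a[fast]=4≠0 swap→a[3]=4 → slow++,fast++
(s=4,f=7) a[fast]=0 → fast++
(s=4,f=8) a[fast]=0 → fast++
(s=4,f=9) a[fast]=0 → fast++
(s=4,f=10) a[fast]=0 → fast++
(s=4,f=11) a[fast]=0 → fast++
(s=4,f=12) a[fast]=9≠0 swap→a[4]=9 → slow++,fast++
(s=5,f=13) a[fast]=4≠0 swap→a[5]=4 → slow++,fast++
(s=6,f=14) a[fast]=6≠0 swap→a[6]=6 → slow++,fast++
(s=7,f=15) a[fast]=0 → fast++
(s=7,f=16) a[fast]=5≠0 swap→a[7]=5 → slow++,fast++
(s=8,f=17) a[fast]=4≠0 swap→a[8]=4 → slow++,fast++
(s=9,f=18) a[fast]=0 → fast++
(s=9,f=19) a[fast]=0 → fast++

[5, 5, 8, 4, 9, 4, 6, 5, 4, 0, 0, 0, 0, 0, 0, 0, 0, 0, 0, 0]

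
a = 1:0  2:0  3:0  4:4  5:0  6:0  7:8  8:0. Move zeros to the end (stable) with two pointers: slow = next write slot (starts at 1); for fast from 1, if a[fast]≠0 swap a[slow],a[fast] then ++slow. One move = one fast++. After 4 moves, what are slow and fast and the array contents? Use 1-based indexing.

(s=1,f=1) a[fast]=0 → fast++
(s=1,f=2) a[fast]=0 → fast++
(s=1,f=3) a[fast]=0 → fast++
(s=1,f=4) a[fast]=4≠0 swap→a[1]=4 → slow++,fast++

slow=2, fast=5, a=[4, 0, 0, 0, 0, 0, 8, 0]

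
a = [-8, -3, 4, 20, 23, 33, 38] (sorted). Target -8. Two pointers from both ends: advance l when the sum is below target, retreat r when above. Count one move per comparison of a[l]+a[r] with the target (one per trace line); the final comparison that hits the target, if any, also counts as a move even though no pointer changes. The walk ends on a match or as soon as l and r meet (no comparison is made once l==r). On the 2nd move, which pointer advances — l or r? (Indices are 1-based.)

l=1 r=7: -8+38=30 >-8, r--
l=1 r=6: -8+33=25 >-8, r--

r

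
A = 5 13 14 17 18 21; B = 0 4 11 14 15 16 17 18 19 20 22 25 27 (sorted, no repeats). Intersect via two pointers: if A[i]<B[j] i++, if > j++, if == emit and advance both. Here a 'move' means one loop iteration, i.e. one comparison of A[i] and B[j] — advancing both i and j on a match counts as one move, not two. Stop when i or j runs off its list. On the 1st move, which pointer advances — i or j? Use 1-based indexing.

i=1 j=1: 5>0, j++

j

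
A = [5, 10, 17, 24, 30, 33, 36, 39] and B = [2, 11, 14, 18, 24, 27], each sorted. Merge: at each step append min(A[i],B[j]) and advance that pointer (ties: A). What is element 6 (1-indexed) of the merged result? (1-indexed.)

merged[6] = 17

[i=1,j=1] A[i]=5>B[j]=2 take 2 → j++
[i=1,j=2] A[i]=5<=B[j]=11 take 5 → i++
[i=2,j=2] A[i]=10<=B[j]=11 take 10 → i++
[i=3,j=2] A[i]=17>B[j]=11 take 11 → j++
[i=3,j=3] A[i]=17>B[j]=14 take 14 → j++
[i=3,j=4] A[i]=17<=B[j]=18 take 17 → i++
[i=4,j=4] A[i]=24>B[j]=18 take 18 → j++
[i=4,j=5] A[i]=24<=B[j]=24 take 24 → i++
[i=5,j=5] A[i]=30>B[j]=24 take 24 → j++
[i=5,j=6] A[i]=30>B[j]=27 take 27 → j++
[i=5,j=7] B done, take A[i]=30 → i++
[i=6,j=7] B done, take A[i]=33 → i++
[i=7,j=7] B done, take A[i]=36 → i++
[i=8,j=7] B done, take A[i]=39 → i++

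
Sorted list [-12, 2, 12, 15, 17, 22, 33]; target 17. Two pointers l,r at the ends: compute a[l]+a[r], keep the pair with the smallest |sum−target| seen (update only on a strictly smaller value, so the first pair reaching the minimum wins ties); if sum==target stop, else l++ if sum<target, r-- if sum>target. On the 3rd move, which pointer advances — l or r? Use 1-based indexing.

r

[1,7] -12+33=21 d=4 * → r--
[1,6] -12+22=10 d=7 → l++
[2,6] 2+22=24 d=7 → r--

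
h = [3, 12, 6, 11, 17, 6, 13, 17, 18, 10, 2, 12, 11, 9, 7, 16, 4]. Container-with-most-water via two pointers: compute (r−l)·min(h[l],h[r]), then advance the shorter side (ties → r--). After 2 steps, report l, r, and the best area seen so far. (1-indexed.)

l=2, r=16, best area=60

l=1 r=17: min(3,4)*16=48 best=48 *, l++
l=2 r=17: min(12,4)*15=60 best=60 *, r--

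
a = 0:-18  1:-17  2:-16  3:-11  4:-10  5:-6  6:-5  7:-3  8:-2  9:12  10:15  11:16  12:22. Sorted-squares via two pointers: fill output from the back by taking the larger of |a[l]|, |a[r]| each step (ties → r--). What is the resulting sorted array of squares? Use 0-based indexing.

[4, 9, 25, 36, 100, 121, 144, 225, 256, 256, 289, 324, 484]

[0,12] |-18|<=|22| out[12]=484 → r--
[0,11] |-18|>|16| out[11]=324 → l++
[1,11] |-17|>|16| out[10]=289 → l++
[2,11] |-16|<=|16| out[9]=256 → r--
[2,10] |-16|>|15| out[8]=256 → l++
[3,10] |-11|<=|15| out[7]=225 → r--
[3,9] |-11|<=|12| out[6]=144 → r--
[3,8] |-11|>|-2| out[5]=121 → l++
[4,8] |-10|>|-2| out[4]=100 → l++
[5,8] |-6|>|-2| out[3]=36 → l++
[6,8] |-5|>|-2| out[2]=25 → l++
[7,8] |-3|>|-2| out[1]=9 → l++
[8,8] |-2|<=|-2| out[0]=4 → r--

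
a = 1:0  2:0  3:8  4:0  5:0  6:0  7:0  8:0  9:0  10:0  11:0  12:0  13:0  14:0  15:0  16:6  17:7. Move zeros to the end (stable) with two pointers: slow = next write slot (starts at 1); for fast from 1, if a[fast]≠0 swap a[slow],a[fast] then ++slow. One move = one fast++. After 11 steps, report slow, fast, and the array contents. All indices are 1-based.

slow=2, fast=12, a=[8, 0, 0, 0, 0, 0, 0, 0, 0, 0, 0, 0, 0, 0, 0, 6, 7]

slow=1 fast=1: a[fast]=0, fast++
slow=1 fast=2: a[fast]=0, fast++
slow=1 fast=3: a[fast]=8≠0 swap→a[1]=8, slow++,fast++
slow=2 fast=4: a[fast]=0, fast++
slow=2 fast=5: a[fast]=0, fast++
slow=2 fast=6: a[fast]=0, fast++
slow=2 fast=7: a[fast]=0, fast++
slow=2 fast=8: a[fast]=0, fast++
slow=2 fast=9: a[fast]=0, fast++
slow=2 fast=10: a[fast]=0, fast++
slow=2 fast=11: a[fast]=0, fast++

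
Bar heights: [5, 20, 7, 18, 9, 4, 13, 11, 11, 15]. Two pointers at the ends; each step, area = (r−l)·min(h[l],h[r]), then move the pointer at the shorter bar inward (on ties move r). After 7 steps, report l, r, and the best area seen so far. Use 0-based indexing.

l=1, r=3, best area=120

l=0 r=9: min(5,15)*9=45 best=45 *, l++
l=1 r=9: min(20,15)*8=120 best=120 *, r--
l=1 r=8: min(20,11)*7=77 best=120, r--
l=1 r=7: min(20,11)*6=66 best=120, r--
l=1 r=6: min(20,13)*5=65 best=120, r--
l=1 r=5: min(20,4)*4=16 best=120, r--
l=1 r=4: min(20,9)*3=27 best=120, r--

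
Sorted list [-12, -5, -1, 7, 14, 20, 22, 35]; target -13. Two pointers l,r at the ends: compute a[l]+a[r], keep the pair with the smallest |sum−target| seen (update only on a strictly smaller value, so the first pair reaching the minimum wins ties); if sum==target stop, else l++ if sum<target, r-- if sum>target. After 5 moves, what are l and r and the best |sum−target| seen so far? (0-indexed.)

l=0 r=7: -12+35=23 d=36 *, r--
l=0 r=6: -12+22=10 d=23 *, r--
l=0 r=5: -12+20=8 d=21 *, r--
l=0 r=4: -12+14=2 d=15 *, r--
l=0 r=3: -12+7=-5 d=8 *, r--

l=0, r=2, best |Δ|=8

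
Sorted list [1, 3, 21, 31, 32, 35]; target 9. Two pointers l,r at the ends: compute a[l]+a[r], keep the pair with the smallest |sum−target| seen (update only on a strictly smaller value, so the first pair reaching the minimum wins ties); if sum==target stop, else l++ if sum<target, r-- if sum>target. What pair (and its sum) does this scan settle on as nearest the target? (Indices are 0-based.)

pair (1, 3) with sum 4 (|Δ|=5)

[0,5] 1+35=36 d=27 * → r--
[0,4] 1+32=33 d=24 * → r--
[0,3] 1+31=32 d=23 * → r--
[0,2] 1+21=22 d=13 * → r--
[0,1] 1+3=4 d=5 * → l++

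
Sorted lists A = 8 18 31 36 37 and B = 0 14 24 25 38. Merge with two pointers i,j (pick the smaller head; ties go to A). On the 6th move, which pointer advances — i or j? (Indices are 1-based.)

j

[i=1,j=1] A[i]=8>B[j]=0 take 0 → j++
[i=1,j=2] A[i]=8<=B[j]=14 take 8 → i++
[i=2,j=2] A[i]=18>B[j]=14 take 14 → j++
[i=2,j=3] A[i]=18<=B[j]=24 take 18 → i++
[i=3,j=3] A[i]=31>B[j]=24 take 24 → j++
[i=3,j=4] A[i]=31>B[j]=25 take 25 → j++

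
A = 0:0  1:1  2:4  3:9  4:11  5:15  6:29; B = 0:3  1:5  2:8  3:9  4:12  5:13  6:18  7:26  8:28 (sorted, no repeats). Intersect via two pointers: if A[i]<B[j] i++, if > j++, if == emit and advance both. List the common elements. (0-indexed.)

i=0 j=0: 0<3, i++
i=1 j=0: 1<3, i++
i=2 j=0: 4>3, j++
i=2 j=1: 4<5, i++
i=3 j=1: 9>5, j++
i=3 j=2: 9>8, j++
i=3 j=3: 9==9 emit, i++,j++
i=4 j=4: 11<12, i++
i=5 j=4: 15>12, j++
i=5 j=5: 15>13, j++
i=5 j=6: 15<18, i++
i=6 j=6: 29>18, j++
i=6 j=7: 29>26, j++
i=6 j=8: 29>28, j++

intersection = [9]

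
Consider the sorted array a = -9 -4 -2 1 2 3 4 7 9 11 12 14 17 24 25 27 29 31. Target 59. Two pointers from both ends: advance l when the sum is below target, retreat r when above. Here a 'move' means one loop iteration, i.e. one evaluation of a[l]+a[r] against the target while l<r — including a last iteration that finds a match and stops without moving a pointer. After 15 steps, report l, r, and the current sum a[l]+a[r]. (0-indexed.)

l=15, r=17, sum=58

l=0 r=17: -9+31=22 <59, l++
l=1 r=17: -4+31=27 <59, l++
l=2 r=17: -2+31=29 <59, l++
l=3 r=17: 1+31=32 <59, l++
l=4 r=17: 2+31=33 <59, l++
l=5 r=17: 3+31=34 <59, l++
l=6 r=17: 4+31=35 <59, l++
l=7 r=17: 7+31=38 <59, l++
l=8 r=17: 9+31=40 <59, l++
l=9 r=17: 11+31=42 <59, l++
l=10 r=17: 12+31=43 <59, l++
l=11 r=17: 14+31=45 <59, l++
l=12 r=17: 17+31=48 <59, l++
l=13 r=17: 24+31=55 <59, l++
l=14 r=17: 25+31=56 <59, l++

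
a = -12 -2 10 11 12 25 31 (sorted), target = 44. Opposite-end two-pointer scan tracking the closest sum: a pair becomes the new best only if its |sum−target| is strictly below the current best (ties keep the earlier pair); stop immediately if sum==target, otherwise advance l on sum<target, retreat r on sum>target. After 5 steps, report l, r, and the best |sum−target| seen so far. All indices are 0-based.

l=5, r=6, best |Δ|=1

l=0 r=6: -12+31=19 d=25 *, l++
l=1 r=6: -2+31=29 d=15 *, l++
l=2 r=6: 10+31=41 d=3 *, l++
l=3 r=6: 11+31=42 d=2 *, l++
l=4 r=6: 12+31=43 d=1 *, l++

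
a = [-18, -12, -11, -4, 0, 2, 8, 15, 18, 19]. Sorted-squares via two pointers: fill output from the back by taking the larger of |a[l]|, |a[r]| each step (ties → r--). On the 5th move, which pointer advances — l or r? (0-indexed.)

l

l=0 r=9: |-18|<=|19| out[9]=361, r--
l=0 r=8: |-18|<=|18| out[8]=324, r--
l=0 r=7: |-18|>|15| out[7]=324, l++
l=1 r=7: |-12|<=|15| out[6]=225, r--
l=1 r=6: |-12|>|8| out[5]=144, l++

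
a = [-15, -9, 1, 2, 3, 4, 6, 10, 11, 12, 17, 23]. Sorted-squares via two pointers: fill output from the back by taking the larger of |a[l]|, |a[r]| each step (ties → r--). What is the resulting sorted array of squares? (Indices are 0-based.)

l=0 r=11: |-15|<=|23| out[11]=529, r--
l=0 r=10: |-15|<=|17| out[10]=289, r--
l=0 r=9: |-15|>|12| out[9]=225, l++
l=1 r=9: |-9|<=|12| out[8]=144, r--
l=1 r=8: |-9|<=|11| out[7]=121, r--
l=1 r=7: |-9|<=|10| out[6]=100, r--
l=1 r=6: |-9|>|6| out[5]=81, l++
l=2 r=6: |1|<=|6| out[4]=36, r--
l=2 r=5: |1|<=|4| out[3]=16, r--
l=2 r=4: |1|<=|3| out[2]=9, r--
l=2 r=3: |1|<=|2| out[1]=4, r--
l=2 r=2: |1|<=|1| out[0]=1, r--

[1, 4, 9, 16, 36, 81, 100, 121, 144, 225, 289, 529]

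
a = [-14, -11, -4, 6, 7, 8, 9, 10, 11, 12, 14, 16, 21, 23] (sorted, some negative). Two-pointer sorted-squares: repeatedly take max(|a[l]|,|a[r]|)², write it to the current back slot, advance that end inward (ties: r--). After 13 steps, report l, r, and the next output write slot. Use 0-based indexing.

l=2, r=2, next write slot=0

[0,13] |-14|<=|23| out[13]=529 → r--
[0,12] |-14|<=|21| out[12]=441 → r--
[0,11] |-14|<=|16| out[11]=256 → r--
[0,10] |-14|<=|14| out[10]=196 → r--
[0,9] |-14|>|12| out[9]=196 → l++
[1,9] |-11|<=|12| out[8]=144 → r--
[1,8] |-11|<=|11| out[7]=121 → r--
[1,7] |-11|>|10| out[6]=121 → l++
[2,7] |-4|<=|10| out[5]=100 → r--
[2,6] |-4|<=|9| out[4]=81 → r--
[2,5] |-4|<=|8| out[3]=64 → r--
[2,4] |-4|<=|7| out[2]=49 → r--
[2,3] |-4|<=|6| out[1]=36 → r--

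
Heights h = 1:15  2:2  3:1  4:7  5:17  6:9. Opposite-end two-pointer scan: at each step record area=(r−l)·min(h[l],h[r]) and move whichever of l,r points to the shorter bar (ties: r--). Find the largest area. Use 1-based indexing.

[1,6] min(15,9)*5=45 best=45 * → r--
[1,5] min(15,17)*4=60 best=60 * → l++
[2,5] min(2,17)*3=6 best=60 → l++
[3,5] min(1,17)*2=2 best=60 → l++
[4,5] min(7,17)*1=7 best=60 → l++

max area = 60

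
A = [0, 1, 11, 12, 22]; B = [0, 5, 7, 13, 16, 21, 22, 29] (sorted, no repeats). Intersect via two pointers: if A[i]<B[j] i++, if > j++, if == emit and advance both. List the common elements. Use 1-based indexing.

[i=1,j=1] 0==0 emit → i++,j++
[i=2,j=2] 1<5 → i++
[i=3,j=2] 11>5 → j++
[i=3,j=3] 11>7 → j++
[i=3,j=4] 11<13 → i++
[i=4,j=4] 12<13 → i++
[i=5,j=4] 22>13 → j++
[i=5,j=5] 22>16 → j++
[i=5,j=6] 22>21 → j++
[i=5,j=7] 22==22 emit → i++,j++

intersection = [0, 22]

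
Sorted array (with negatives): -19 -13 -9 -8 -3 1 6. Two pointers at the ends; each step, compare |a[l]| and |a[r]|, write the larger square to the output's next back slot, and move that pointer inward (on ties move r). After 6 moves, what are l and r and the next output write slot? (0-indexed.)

l=5, r=5, next write slot=0

[0,6] |-19|>|6| out[6]=361 → l++
[1,6] |-13|>|6| out[5]=169 → l++
[2,6] |-9|>|6| out[4]=81 → l++
[3,6] |-8|>|6| out[3]=64 → l++
[4,6] |-3|<=|6| out[2]=36 → r--
[4,5] |-3|>|1| out[1]=9 → l++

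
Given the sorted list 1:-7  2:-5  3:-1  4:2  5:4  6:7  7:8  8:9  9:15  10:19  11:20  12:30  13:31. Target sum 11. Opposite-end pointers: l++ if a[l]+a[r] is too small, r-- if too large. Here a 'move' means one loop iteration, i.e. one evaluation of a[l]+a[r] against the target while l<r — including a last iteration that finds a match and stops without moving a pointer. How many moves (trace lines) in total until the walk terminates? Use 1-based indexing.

9 moves

l=1 r=13: -7+31=24 >11, r--
l=1 r=12: -7+30=23 >11, r--
l=1 r=11: -7+20=13 >11, r--
l=1 r=10: -7+19=12 >11, r--
l=1 r=9: -7+15=8 <11, l++
l=2 r=9: -5+15=10 <11, l++
l=3 r=9: -1+15=14 >11, r--
l=3 r=8: -1+9=8 <11, l++
l=4 r=8: 2+9=11, found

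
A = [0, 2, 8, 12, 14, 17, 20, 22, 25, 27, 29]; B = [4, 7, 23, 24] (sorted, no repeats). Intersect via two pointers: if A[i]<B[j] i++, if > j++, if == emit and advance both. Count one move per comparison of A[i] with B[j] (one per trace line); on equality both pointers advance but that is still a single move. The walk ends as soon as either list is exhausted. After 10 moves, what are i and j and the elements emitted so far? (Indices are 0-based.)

i=0 j=0: 0<4, i++
i=1 j=0: 2<4, i++
i=2 j=0: 8>4, j++
i=2 j=1: 8>7, j++
i=2 j=2: 8<23, i++
i=3 j=2: 12<23, i++
i=4 j=2: 14<23, i++
i=5 j=2: 17<23, i++
i=6 j=2: 20<23, i++
i=7 j=2: 22<23, i++

i=8, j=2, emitted=[]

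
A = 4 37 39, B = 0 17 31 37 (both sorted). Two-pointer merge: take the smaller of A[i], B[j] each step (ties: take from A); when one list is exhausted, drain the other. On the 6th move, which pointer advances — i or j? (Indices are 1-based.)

[i=1,j=1] A[i]=4>B[j]=0 take 0 → j++
[i=1,j=2] A[i]=4<=B[j]=17 take 4 → i++
[i=2,j=2] A[i]=37>B[j]=17 take 17 → j++
[i=2,j=3] A[i]=37>B[j]=31 take 31 → j++
[i=2,j=4] A[i]=37<=B[j]=37 take 37 → i++
[i=3,j=4] A[i]=39>B[j]=37 take 37 → j++

j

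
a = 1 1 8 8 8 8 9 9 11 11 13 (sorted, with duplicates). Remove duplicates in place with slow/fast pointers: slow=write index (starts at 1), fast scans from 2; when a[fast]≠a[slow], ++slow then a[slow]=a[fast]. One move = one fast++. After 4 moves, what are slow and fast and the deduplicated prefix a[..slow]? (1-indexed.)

slow=1 fast=2: a[fast]=1=a[slow] dup, fast++
slow=1 fast=3: a[fast]=8≠a[slow]=1 write a[2]=8, slow++,fast++
slow=2 fast=4: a[fast]=8=a[slow] dup, fast++
slow=2 fast=5: a[fast]=8=a[slow] dup, fast++

slow=2, fast=6, prefix=[1, 8]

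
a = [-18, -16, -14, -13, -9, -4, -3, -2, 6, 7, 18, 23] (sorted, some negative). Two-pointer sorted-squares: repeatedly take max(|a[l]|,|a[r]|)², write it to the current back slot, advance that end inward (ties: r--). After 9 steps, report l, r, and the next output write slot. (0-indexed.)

l=5, r=7, next write slot=2

[0,11] |-18|<=|23| out[11]=529 → r--
[0,10] |-18|<=|18| out[10]=324 → r--
[0,9] |-18|>|7| out[9]=324 → l++
[1,9] |-16|>|7| out[8]=256 → l++
[2,9] |-14|>|7| out[7]=196 → l++
[3,9] |-13|>|7| out[6]=169 → l++
[4,9] |-9|>|7| out[5]=81 → l++
[5,9] |-4|<=|7| out[4]=49 → r--
[5,8] |-4|<=|6| out[3]=36 → r--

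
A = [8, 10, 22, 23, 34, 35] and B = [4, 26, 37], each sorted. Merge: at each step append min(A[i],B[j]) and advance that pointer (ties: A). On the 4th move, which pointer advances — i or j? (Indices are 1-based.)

i

i=1 j=1: A[i]=8>B[j]=4 take 4, j++
i=1 j=2: A[i]=8<=B[j]=26 take 8, i++
i=2 j=2: A[i]=10<=B[j]=26 take 10, i++
i=3 j=2: A[i]=22<=B[j]=26 take 22, i++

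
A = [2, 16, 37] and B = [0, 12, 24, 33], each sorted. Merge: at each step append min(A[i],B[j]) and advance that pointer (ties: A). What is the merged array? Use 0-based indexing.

[0, 2, 12, 16, 24, 33, 37]

i=0 j=0: A[i]=2>B[j]=0 take 0, j++
i=0 j=1: A[i]=2<=B[j]=12 take 2, i++
i=1 j=1: A[i]=16>B[j]=12 take 12, j++
i=1 j=2: A[i]=16<=B[j]=24 take 16, i++
i=2 j=2: A[i]=37>B[j]=24 take 24, j++
i=2 j=3: A[i]=37>B[j]=33 take 33, j++
i=2 j=4: B done, take A[i]=37, i++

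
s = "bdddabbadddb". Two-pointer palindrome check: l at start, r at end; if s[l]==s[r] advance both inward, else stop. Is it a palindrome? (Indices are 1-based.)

[1,12] 'b'=='b' → l++,r--
[2,11] 'd'=='d' → l++,r--
[3,10] 'd'=='d' → l++,r--
[4,9] 'd'=='d' → l++,r--
[5,8] 'a'=='a' → l++,r--
[6,7] 'b'=='b' → l++,r--

palindrome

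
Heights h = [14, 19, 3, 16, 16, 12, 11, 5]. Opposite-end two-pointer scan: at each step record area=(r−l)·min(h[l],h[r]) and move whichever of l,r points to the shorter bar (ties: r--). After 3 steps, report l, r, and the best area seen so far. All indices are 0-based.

l=0, r=4, best area=66

l=0 r=7: min(14,5)*7=35 best=35 *, r--
l=0 r=6: min(14,11)*6=66 best=66 *, r--
l=0 r=5: min(14,12)*5=60 best=66, r--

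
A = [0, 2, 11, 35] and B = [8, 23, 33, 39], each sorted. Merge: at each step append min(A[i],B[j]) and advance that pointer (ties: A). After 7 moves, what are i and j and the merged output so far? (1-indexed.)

i=5, j=4, merged so far=[0, 2, 8, 11, 23, 33, 35]

[i=1,j=1] A[i]=0<=B[j]=8 take 0 → i++
[i=2,j=1] A[i]=2<=B[j]=8 take 2 → i++
[i=3,j=1] A[i]=11>B[j]=8 take 8 → j++
[i=3,j=2] A[i]=11<=B[j]=23 take 11 → i++
[i=4,j=2] A[i]=35>B[j]=23 take 23 → j++
[i=4,j=3] A[i]=35>B[j]=33 take 33 → j++
[i=4,j=4] A[i]=35<=B[j]=39 take 35 → i++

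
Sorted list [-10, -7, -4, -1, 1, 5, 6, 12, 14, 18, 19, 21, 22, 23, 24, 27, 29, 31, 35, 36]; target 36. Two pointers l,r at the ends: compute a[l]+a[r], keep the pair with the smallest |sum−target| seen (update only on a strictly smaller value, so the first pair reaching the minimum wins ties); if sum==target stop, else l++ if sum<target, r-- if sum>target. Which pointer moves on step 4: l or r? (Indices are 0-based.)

l

l=0 r=19: -10+36=26 d=10 *, l++
l=1 r=19: -7+36=29 d=7 *, l++
l=2 r=19: -4+36=32 d=4 *, l++
l=3 r=19: -1+36=35 d=1 *, l++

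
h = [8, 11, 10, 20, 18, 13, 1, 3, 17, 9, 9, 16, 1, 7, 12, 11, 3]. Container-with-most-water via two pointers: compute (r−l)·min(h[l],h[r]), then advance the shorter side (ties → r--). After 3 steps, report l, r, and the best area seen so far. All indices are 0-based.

[0,16] min(8,3)*16=48 best=48 * → r--
[0,15] min(8,11)*15=120 best=120 * → l++
[1,15] min(11,11)*14=154 best=154 * → r--

l=1, r=14, best area=154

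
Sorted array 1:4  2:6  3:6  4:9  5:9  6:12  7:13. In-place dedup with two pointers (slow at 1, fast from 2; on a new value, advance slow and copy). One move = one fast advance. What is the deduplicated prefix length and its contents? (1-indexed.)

(s=1,f=2) a[fast]=6≠a[slow]=4 write a[2]=6 → slow++,fast++
(s=2,f=3) a[fast]=6=a[slow] dup → fast++
(s=2,f=4) a[fast]=9≠a[slow]=6 write a[3]=9 → slow++,fast++
(s=3,f=5) a[fast]=9=a[slow] dup → fast++
(s=3,f=6) a[fast]=12≠a[slow]=9 write a[4]=12 → slow++,fast++
(s=4,f=7) a[fast]=13≠a[slow]=12 write a[5]=13 → slow++,fast++

length 5; prefix = [4, 6, 9, 12, 13]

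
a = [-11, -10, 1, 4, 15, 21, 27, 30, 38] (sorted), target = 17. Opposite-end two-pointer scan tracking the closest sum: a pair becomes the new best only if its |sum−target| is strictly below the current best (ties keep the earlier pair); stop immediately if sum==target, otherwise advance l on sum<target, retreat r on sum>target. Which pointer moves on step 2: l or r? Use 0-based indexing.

r

l=0 r=8: -11+38=27 d=10 *, r--
l=0 r=7: -11+30=19 d=2 *, r--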